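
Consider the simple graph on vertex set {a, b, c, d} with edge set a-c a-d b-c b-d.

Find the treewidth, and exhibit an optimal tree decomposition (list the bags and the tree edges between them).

The largest bag has 3 vertices, giving width 2; this decomposition certifies tw(G) ≤ 2. Since d–a–c–b–d is a cycle in G, G is not acyclic. Forests are exactly the graphs of treewidth ≤ 1, so tw(G) ≥ 2. The upper and lower bounds meet at 2, so that is the treewidth.

Treewidth 2.
One such decomposition:
Bags: B1 = {a, c, d}  B2 = {b, c, d}
Tree: B1–B2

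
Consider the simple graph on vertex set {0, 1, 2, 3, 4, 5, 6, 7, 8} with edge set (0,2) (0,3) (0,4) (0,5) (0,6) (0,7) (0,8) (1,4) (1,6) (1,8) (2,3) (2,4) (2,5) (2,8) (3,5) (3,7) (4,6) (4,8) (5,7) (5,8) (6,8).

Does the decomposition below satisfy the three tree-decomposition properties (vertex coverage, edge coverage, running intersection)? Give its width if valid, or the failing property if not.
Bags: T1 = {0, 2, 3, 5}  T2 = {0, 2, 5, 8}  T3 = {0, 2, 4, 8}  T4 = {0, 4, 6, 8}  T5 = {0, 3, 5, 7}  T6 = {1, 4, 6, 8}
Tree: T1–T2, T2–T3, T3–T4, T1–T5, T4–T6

Every vertex of G appears in some bag (union = {0, 1, 2, 3, 4, 5, 6, 7, 8}); every edge is covered by a bag; and for each vertex v the set of bags containing v is connected in the bag tree. The decomposition is therefore valid. The largest bag has 4 vertices, so the width is 3.

Yes; width 3.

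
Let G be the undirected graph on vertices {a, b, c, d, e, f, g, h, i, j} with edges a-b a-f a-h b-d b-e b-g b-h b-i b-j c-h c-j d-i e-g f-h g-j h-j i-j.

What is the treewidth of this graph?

2

A width-2 tree decomposition is:
Bags: B1 = {a, b, h}  B2 = {b, h, j}  B3 = {b, i, j}  B4 = {a, f, h}  B5 = {b, g, j}  B6 = {b, e, g}  B7 = {b, d, i}  B8 = {c, h, j}
Tree: B1–B2, B2–B3, B1–B4, B3–B5, B5–B6, B3–B7, B2–B8
Every bag has size at most 3, so the width is 3 − 1 = 2 and tw(G) ≤ 2. Conversely, {c, h, j} is a clique of size 3, and the vertices of any clique must share a bag in every tree decomposition; so some bag has ≥ 3 vertices and tw(G) ≥ 2. Hence tw(G) = 2 exactly.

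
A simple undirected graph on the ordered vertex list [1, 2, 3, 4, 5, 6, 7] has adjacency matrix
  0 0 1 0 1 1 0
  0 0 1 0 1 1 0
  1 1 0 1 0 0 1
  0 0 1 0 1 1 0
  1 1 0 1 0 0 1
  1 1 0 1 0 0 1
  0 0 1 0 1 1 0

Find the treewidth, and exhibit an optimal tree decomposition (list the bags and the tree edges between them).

Treewidth 3.
One optimal decomposition is:
Bags: B1 = {3, 5, 6, 7}  B2 = {3, 4, 5, 6}  B3 = {2, 3, 5, 6}  B4 = {1, 3, 5, 6}
Tree: B1–B2, B2–B3, B3–B4

Every bag has size at most 4, so the width is 4 − 1 = 3 and tw(G) ≤ 3. For the lower bound: the 4 vertex sets {6,7}, {3,4}, {5}, {2} are disjoint, each induces a connected subgraph, and every pair is joined by at least one edge of G. Contracting each set to a single vertex therefore yields K_{4} as a minor, and since treewidth is minor-monotone, tw(G) ≥ tw(K_{4}) = 3. The upper and lower bounds meet at 3, so that is the treewidth.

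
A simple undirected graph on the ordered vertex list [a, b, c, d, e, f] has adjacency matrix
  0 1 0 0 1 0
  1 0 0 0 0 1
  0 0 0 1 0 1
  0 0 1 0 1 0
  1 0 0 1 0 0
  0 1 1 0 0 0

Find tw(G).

2

A width-2 tree decomposition is:
Bags: B1 = {b, c, f}  B2 = {a, b, c}  B3 = {a, c, e}  B4 = {c, d, e}
Tree: B1–B2, B2–B3, B3–B4
Every bag has size at most 3, so the width is 3 − 1 = 2 and tw(G) ≤ 2. Since c–f–b–a–e–d–c is a cycle in G, G is not acyclic. Forests are exactly the graphs of treewidth ≤ 1, so tw(G) ≥ 2. Therefore the treewidth is 2.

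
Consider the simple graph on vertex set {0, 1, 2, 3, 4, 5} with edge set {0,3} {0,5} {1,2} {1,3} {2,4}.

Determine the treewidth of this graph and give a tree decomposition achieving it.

Treewidth 1.
One such decomposition:
Bags: B1 = {0, 5}  B2 = {0, 3}  B3 = {1, 3}  B4 = {1, 2}  B5 = {2, 4}
Tree: B1–B2, B2–B3, B3–B4, B4–B5

The largest bag has 2 vertices, giving width 1; this decomposition certifies tw(G) ≤ 1. Since G has at least one edge (e.g. 5–0), it is not an edgeless graph, so tw(G) ≥ 1. Hence tw(G) = 1 exactly.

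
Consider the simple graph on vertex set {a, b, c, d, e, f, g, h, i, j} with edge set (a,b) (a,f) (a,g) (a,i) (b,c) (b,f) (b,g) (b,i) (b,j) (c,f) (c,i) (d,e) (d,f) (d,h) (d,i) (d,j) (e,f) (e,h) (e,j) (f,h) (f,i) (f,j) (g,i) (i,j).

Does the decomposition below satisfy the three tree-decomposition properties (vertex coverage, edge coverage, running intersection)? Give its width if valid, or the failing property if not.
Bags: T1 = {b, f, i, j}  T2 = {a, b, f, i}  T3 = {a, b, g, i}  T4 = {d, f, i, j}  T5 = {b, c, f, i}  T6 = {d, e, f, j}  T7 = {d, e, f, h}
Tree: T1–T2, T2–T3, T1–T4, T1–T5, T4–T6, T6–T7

Yes; width 3.

Vertex coverage: the bags together contain {a, b, c, d, e, f, g, h, i, j}, the full vertex set. Edge coverage: each edge of G has both endpoints in at least one bag. Running intersection: for every vertex, the bags containing it form a connected subtree. All three properties hold, so this is a valid tree decomposition of width max|bag| − 1 = 3, and hence tw(G) ≤ 3.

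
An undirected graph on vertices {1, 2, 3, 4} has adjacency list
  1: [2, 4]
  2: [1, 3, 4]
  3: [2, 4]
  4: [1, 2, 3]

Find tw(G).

A width-2 tree decomposition is:
Bags: B1 = {2, 3, 4}  B2 = {1, 2, 4}
Tree: B1–B2
Every bag has size at most 3, so the width is 3 − 1 = 2 and tw(G) ≤ 2. For the lower bound, the 3 vertices {1, 2, 4} are pairwise adjacent, and any tree decomposition puts a clique entirely inside one bag — forcing width ≥ 2. Combining the bounds, tw(G) = 2.

2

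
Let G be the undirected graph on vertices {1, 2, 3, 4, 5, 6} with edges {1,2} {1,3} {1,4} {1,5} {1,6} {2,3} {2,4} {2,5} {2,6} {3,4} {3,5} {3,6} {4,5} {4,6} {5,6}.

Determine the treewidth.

A width-5 tree decomposition is:
Bags: B1 = {1, 2, 3, 4, 5, 6}
Tree: (single bag)
With just one bag of size 6, the width is 6 − 1 = 5, so tw(G) ≤ 5. For the lower bound, the 6 vertices {1, 2, 3, 4, 5, 6} are pairwise adjacent, and any tree decomposition puts a clique entirely inside one bag — forcing width ≥ 5. Combining the bounds, tw(G) = 5.

5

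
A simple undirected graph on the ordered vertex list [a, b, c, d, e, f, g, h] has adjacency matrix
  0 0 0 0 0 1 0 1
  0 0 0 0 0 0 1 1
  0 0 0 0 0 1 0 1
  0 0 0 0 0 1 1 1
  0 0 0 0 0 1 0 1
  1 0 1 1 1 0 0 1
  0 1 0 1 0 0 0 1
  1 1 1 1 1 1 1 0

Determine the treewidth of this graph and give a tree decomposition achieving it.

The largest bag has 3 vertices, giving width 2; this decomposition certifies tw(G) ≤ 2. Conversely, {d, g, h} is a clique of size 3, and the vertices of any clique must share a bag in every tree decomposition; so some bag has ≥ 3 vertices and tw(G) ≥ 2. Combining the bounds, tw(G) = 2.

Treewidth 2.
Bags: B1 = {e, f, h}  B2 = {a, f, h}  B3 = {d, f, h}  B4 = {d, g, h}  B5 = {c, f, h}  B6 = {b, g, h}
Tree: B1–B2, B1–B3, B3–B4, B3–B5, B4–B6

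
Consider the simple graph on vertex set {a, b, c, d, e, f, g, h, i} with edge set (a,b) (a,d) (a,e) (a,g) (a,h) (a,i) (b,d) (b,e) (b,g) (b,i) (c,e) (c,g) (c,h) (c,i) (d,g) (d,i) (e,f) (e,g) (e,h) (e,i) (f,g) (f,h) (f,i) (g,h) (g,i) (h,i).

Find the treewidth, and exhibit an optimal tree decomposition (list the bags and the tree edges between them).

Treewidth 4.
One optimal decomposition is:
Bags: B1 = {a, e, g, h, i}  B2 = {e, f, g, h, i}  B3 = {a, b, e, g, i}  B4 = {a, b, d, g, i}  B5 = {c, e, g, h, i}
Tree: B1–B2, B1–B3, B3–B4, B2–B5

Every bag has size at most 5, so the width is 5 − 1 = 4 and tw(G) ≤ 4. Conversely, {a, b, d, g, i} is a clique of size 5, and the vertices of any clique must share a bag in every tree decomposition; so some bag has ≥ 5 vertices and tw(G) ≥ 4. The upper and lower bounds meet at 4, so that is the treewidth.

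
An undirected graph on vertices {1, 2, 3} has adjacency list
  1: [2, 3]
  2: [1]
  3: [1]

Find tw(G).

A width-1 tree decomposition is:
Bags: B1 = {1, 2}  B2 = {1, 3}
Tree: B1–B2
Every bag has size at most 2, so the width is 2 − 1 = 1 and tw(G) ≤ 1. Since G has at least one edge (e.g. 1–2), it is not an edgeless graph, so tw(G) ≥ 1. Therefore the treewidth is 1.

1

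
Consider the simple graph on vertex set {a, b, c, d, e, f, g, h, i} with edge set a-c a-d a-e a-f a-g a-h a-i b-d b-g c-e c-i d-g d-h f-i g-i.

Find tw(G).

2

A width-2 tree decomposition is:
Bags: B1 = {a, d, h}  B2 = {a, d, g}  B3 = {a, g, i}  B4 = {b, d, g}  B5 = {a, c, i}  B6 = {a, f, i}  B7 = {a, c, e}
Tree: B1–B2, B2–B3, B2–B4, B3–B5, B5–B6, B5–B7
The largest bag has 3 vertices, giving width 2; this decomposition certifies tw(G) ≤ 2. On the other hand G contains the 3-clique {a, d, g}. A clique must lie in a single bag of any decomposition, so no decomposition can have width below 2. The upper and lower bounds meet at 2, so that is the treewidth.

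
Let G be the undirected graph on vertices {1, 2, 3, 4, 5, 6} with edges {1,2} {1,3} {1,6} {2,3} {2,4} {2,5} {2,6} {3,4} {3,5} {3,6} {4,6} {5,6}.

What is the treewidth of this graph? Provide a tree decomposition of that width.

Treewidth 3.
One optimal decomposition is:
Bags: B1 = {2, 3, 4, 6}  B2 = {1, 2, 3, 6}  B3 = {2, 3, 5, 6}
Tree: B1–B2, B1–B3

Every bag has size at most 4, so the width is 4 − 1 = 3 and tw(G) ≤ 3. For the lower bound, the 4 vertices {1, 2, 3, 6} are pairwise adjacent, and any tree decomposition puts a clique entirely inside one bag — forcing width ≥ 3. Therefore the treewidth is 3.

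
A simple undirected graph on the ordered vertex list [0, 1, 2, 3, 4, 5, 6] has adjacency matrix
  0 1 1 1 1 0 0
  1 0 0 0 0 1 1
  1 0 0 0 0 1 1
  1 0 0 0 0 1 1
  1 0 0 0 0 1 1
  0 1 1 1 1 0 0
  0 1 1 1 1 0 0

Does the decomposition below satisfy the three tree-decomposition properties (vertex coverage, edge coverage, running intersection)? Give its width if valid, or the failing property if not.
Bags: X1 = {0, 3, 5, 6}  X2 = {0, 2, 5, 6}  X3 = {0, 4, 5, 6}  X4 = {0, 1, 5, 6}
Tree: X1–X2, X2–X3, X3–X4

Yes; width 3.

Every vertex of G appears in some bag (union = {0, 1, 2, 3, 4, 5, 6}); every edge is covered by a bag; and for each vertex v the set of bags containing v is connected in the bag tree. The decomposition is therefore valid. The largest bag has 4 vertices, so the width is 3.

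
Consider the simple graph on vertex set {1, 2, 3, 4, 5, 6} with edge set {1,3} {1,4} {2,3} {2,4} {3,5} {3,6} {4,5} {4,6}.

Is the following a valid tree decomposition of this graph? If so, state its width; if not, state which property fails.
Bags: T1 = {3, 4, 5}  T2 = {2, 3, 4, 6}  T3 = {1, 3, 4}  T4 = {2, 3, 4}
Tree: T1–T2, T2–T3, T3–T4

No — bags containing vertex 2 are not connected in the tree.

A tree decomposition must satisfy three properties: every vertex lies in some bag; for every edge, both endpoints lie together in some bag; and for every vertex, the bags containing it form a connected subtree. Here bags containing vertex 2 are not connected in the tree, so the decomposition is invalid.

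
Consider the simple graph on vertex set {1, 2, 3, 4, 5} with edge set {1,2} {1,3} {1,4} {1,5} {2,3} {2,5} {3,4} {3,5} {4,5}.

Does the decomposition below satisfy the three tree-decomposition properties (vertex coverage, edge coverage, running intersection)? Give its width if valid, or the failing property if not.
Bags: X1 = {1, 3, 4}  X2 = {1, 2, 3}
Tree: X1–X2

A tree decomposition must satisfy three properties: every vertex lies in some bag; for every edge, both endpoints lie together in some bag; and for every vertex, the bags containing it form a connected subtree. Here vertex 5 appears in no bag, so the decomposition is invalid.

No — vertex 5 appears in no bag.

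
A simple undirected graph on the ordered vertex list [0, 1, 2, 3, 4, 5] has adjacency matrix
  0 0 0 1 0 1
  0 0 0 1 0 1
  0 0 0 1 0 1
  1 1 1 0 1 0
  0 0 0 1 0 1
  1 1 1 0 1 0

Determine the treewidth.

2

A width-2 tree decomposition is:
Bags: B1 = {2, 3, 5}  B2 = {0, 3, 5}  B3 = {1, 3, 5}  B4 = {3, 4, 5}
Tree: B1–B2, B2–B3, B3–B4
Every bag has size at most 3, so the width is 3 − 1 = 2 and tw(G) ≤ 2. For the lower bound, G contains the cycle 2–5–0–3–2, so G is not a forest; only forests have treewidth ≤ 1, hence tw(G) ≥ 2. Hence tw(G) = 2 exactly.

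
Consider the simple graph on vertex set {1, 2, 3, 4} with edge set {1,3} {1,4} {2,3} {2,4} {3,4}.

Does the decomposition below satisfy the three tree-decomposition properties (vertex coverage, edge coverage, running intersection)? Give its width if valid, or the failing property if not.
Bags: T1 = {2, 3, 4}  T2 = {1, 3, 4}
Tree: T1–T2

Yes; width 2.

Vertex coverage: the bags together contain {1, 2, 3, 4}, the full vertex set. Edge coverage: each edge of G has both endpoints in at least one bag. Running intersection: for every vertex, the bags containing it form a connected subtree. All three properties hold, so this is a valid tree decomposition of width max|bag| − 1 = 2, and hence tw(G) ≤ 2.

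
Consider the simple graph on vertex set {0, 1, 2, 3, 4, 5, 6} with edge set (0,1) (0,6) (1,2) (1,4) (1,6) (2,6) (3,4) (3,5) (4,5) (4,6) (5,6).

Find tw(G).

2

A width-2 tree decomposition is:
Bags: B1 = {1, 4, 6}  B2 = {1, 2, 6}  B3 = {4, 5, 6}  B4 = {0, 1, 6}  B5 = {3, 4, 5}
Tree: B1–B2, B1–B3, B1–B4, B3–B5
Every bag has size at most 3, so the width is 3 − 1 = 2 and tw(G) ≤ 2. For the lower bound, the 3 vertices {3, 4, 5} are pairwise adjacent, and any tree decomposition puts a clique entirely inside one bag — forcing width ≥ 2. Hence tw(G) = 2 exactly.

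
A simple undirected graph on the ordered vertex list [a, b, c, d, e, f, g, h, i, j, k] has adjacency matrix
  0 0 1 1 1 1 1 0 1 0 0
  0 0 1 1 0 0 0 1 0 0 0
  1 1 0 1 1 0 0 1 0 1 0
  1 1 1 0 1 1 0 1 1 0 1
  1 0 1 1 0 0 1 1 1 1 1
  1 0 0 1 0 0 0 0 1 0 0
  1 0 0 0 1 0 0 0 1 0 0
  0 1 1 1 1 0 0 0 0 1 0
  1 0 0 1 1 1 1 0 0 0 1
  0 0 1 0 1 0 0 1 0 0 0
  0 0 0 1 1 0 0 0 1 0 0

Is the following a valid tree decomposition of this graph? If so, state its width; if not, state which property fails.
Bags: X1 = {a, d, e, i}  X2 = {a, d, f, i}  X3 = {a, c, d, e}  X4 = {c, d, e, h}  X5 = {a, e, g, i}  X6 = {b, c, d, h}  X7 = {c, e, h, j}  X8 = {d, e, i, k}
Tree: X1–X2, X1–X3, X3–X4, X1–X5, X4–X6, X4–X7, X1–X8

Yes; width 3.

Checking the three conditions: (i) the bags cover all of {a, b, c, d, e, f, g, h, i, j, k}; (ii) for each edge, some bag contains both endpoints; (iii) the bags containing any fixed vertex form a subtree. All hold, so the decomposition is valid with width 4 − 1 = 3.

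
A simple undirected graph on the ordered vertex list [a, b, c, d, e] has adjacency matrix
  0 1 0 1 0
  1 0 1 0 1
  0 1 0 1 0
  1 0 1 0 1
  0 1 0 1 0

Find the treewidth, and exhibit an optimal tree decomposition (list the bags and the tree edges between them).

Treewidth 2.
One optimal decomposition is:
Bags: B1 = {b, d, e}  B2 = {b, c, d}  B3 = {a, b, d}
Tree: B1–B2, B2–B3

Every bag has size at most 3, so the width is 3 − 1 = 2 and tw(G) ≤ 2. For the lower bound, G contains the cycle d–e–b–c–d, so G is not a forest; only forests have treewidth ≤ 1, hence tw(G) ≥ 2. Therefore the treewidth is 2.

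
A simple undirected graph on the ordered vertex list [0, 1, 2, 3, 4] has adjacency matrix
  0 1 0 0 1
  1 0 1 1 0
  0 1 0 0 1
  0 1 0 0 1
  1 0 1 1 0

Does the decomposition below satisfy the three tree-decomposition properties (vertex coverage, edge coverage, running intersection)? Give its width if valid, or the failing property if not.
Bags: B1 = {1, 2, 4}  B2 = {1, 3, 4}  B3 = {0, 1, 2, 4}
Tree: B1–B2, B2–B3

A tree decomposition must satisfy three properties: every vertex lies in some bag; for every edge, both endpoints lie together in some bag; and for every vertex, the bags containing it form a connected subtree. Here bags containing vertex 2 are not connected in the tree, so the decomposition is invalid.

No — bags containing vertex 2 are not connected in the tree.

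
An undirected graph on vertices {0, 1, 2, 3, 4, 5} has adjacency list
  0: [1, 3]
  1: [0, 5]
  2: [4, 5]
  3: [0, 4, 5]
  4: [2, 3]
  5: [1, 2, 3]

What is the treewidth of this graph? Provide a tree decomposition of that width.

Treewidth 2.
One such decomposition:
Bags: B1 = {2, 3, 4}  B2 = {2, 3, 5}  B3 = {0, 3, 5}  B4 = {0, 1, 5}
Tree: B1–B2, B2–B3, B3–B4

Every bag has size at most 3, so the width is 3 − 1 = 2 and tw(G) ≤ 2. The edges 4–2–5–3–4 form a cycle, so G is not a tree and its treewidth is at least 2. Therefore the treewidth is 2.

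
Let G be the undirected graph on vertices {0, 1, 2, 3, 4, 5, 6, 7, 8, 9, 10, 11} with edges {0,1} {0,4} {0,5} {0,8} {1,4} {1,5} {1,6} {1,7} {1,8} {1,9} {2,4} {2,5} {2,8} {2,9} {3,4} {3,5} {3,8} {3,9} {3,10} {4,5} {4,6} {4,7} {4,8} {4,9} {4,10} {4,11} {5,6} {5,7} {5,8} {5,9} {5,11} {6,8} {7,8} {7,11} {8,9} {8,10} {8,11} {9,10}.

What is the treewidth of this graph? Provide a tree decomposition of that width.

Each bag holds 5 vertices, so the decomposition has width 4, which upper-bounds the treewidth. On the other hand G contains the 5-clique {3, 4, 8, 9, 10}. A clique must lie in a single bag of any decomposition, so no decomposition can have width below 4. Combining the bounds, tw(G) = 4.

Treewidth 4.
Bags: B1 = {1, 4, 5, 6, 8}  B2 = {1, 4, 5, 8, 9}  B3 = {2, 4, 5, 8, 9}  B4 = {1, 4, 5, 7, 8}  B5 = {0, 1, 4, 5, 8}  B6 = {4, 5, 7, 8, 11}  B7 = {3, 4, 5, 8, 9}  B8 = {3, 4, 8, 9, 10}
Tree: B1–B2, B2–B3, B1–B4, B1–B5, B4–B6, B2–B7, B7–B8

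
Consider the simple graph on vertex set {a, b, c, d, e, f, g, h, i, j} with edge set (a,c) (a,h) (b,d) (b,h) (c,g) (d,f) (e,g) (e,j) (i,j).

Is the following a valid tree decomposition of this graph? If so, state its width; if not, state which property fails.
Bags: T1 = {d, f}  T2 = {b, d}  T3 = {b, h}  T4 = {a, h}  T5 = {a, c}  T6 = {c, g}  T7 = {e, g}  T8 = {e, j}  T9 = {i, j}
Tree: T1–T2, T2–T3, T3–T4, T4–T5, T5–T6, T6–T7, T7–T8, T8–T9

Vertex coverage: the bags together contain {a, b, c, d, e, f, g, h, i, j}, the full vertex set. Edge coverage: each edge of G has both endpoints in at least one bag. Running intersection: for every vertex, the bags containing it form a connected subtree. All three properties hold, so this is a valid tree decomposition of width max|bag| − 1 = 1, and hence tw(G) ≤ 1.

Yes; width 1.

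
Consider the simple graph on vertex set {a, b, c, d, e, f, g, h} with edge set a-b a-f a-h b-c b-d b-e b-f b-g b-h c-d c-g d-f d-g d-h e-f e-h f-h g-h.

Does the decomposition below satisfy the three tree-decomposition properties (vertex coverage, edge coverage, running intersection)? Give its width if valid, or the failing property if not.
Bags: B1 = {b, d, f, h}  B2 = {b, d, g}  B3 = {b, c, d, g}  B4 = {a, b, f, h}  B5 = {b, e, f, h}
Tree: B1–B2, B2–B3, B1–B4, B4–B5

A tree decomposition must satisfy three properties: every vertex lies in some bag; for every edge, both endpoints lie together in some bag; and for every vertex, the bags containing it form a connected subtree. Here edge (h,g) lies in no bag, so the decomposition is invalid.

No — edge (h,g) lies in no bag.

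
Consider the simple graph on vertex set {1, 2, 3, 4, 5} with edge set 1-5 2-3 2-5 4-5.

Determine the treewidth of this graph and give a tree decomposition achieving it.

Treewidth 1.
Bags: B1 = {2, 5}  B2 = {4, 5}  B3 = {1, 5}  B4 = {2, 3}
Tree: B1–B2, B2–B3, B1–B4

Every bag has size at most 2, so the width is 2 − 1 = 1 and tw(G) ≤ 1. Any graph with an edge has treewidth ≥ 1, and G has the edge 5–2. Hence tw(G) = 1 exactly.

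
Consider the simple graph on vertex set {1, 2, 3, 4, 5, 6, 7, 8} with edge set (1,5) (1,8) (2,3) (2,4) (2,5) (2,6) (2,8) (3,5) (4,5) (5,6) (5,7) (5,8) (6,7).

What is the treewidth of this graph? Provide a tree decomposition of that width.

Each bag holds 3 vertices, so the decomposition has width 2, which upper-bounds the treewidth. Conversely, {1, 5, 8} is a clique of size 3, and the vertices of any clique must share a bag in every tree decomposition; so some bag has ≥ 3 vertices and tw(G) ≥ 2. Hence tw(G) = 2 exactly.

Treewidth 2.
One such decomposition:
Bags: B1 = {2, 5, 8}  B2 = {1, 5, 8}  B3 = {2, 5, 6}  B4 = {2, 4, 5}  B5 = {5, 6, 7}  B6 = {2, 3, 5}
Tree: B1–B2, B1–B3, B1–B4, B3–B5, B4–B6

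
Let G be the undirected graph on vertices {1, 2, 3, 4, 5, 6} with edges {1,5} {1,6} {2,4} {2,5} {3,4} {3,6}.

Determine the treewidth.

2

A width-2 tree decomposition is:
Bags: B1 = {1, 3, 6}  B2 = {1, 3, 4}  B3 = {1, 2, 4}  B4 = {1, 2, 5}
Tree: B1–B2, B2–B3, B3–B4
Every bag has size at most 3, so the width is 3 − 1 = 2 and tw(G) ≤ 2. For the lower bound, G contains the cycle 1–6–3–4–2–5–1, so G is not a forest; only forests have treewidth ≤ 1, hence tw(G) ≥ 2. Hence tw(G) = 2 exactly.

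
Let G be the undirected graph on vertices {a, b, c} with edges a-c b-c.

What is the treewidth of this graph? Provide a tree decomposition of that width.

Treewidth 1.
Bags: B1 = {a, c}  B2 = {b, c}
Tree: B1–B2

Every bag has size at most 2, so the width is 2 − 1 = 1 and tw(G) ≤ 1. G has an edge, so its treewidth is at least 1. The upper and lower bounds meet at 1, so that is the treewidth.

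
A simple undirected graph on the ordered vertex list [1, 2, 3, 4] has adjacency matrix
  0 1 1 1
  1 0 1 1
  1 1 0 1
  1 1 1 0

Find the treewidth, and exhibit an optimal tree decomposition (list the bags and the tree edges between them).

Treewidth 3.
Bags: B1 = {1, 2, 3, 4}
Tree: (single bag)

A single bag containing all 4 vertices is trivially a valid decomposition of width 3. Conversely, {1, 2, 3, 4} is a clique of size 4, and the vertices of any clique must share a bag in every tree decomposition; so some bag has ≥ 4 vertices and tw(G) ≥ 3. The upper and lower bounds meet at 3, so that is the treewidth.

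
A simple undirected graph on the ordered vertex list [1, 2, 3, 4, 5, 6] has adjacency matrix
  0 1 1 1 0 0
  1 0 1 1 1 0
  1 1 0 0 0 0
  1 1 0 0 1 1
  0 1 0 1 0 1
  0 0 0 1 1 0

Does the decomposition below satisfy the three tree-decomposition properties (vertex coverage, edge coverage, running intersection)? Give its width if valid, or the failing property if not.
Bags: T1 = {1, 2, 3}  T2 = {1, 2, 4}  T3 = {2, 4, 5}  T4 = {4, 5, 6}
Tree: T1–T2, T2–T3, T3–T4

Yes; width 2.

Checking the three conditions: (i) the bags cover all of {1, 2, 3, 4, 5, 6}; (ii) for each edge, some bag contains both endpoints; (iii) the bags containing any fixed vertex form a subtree. All hold, so the decomposition is valid with width 3 − 1 = 2.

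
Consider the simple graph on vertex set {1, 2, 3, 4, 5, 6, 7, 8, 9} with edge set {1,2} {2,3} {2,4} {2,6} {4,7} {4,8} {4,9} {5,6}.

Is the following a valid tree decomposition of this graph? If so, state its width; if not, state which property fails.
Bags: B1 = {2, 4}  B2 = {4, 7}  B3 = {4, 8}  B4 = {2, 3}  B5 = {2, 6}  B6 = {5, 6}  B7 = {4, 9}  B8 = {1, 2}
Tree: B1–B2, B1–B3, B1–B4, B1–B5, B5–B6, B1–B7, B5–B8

Yes; width 1.

Every vertex of G appears in some bag (union = {1, 2, 3, 4, 5, 6, 7, 8, 9}); every edge is covered by a bag; and for each vertex v the set of bags containing v is connected in the bag tree. The decomposition is therefore valid. The largest bag has 2 vertices, so the width is 1.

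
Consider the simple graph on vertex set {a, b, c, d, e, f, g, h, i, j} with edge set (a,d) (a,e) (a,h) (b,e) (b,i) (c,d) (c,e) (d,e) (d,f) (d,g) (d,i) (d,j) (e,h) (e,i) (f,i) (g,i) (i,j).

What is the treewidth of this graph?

2

A width-2 tree decomposition is:
Bags: B1 = {a, d, e}  B2 = {d, e, i}  B3 = {b, e, i}  B4 = {c, d, e}  B5 = {d, g, i}  B6 = {d, f, i}  B7 = {a, e, h}  B8 = {d, i, j}
Tree: B1–B2, B2–B3, B1–B4, B2–B5, B5–B6, B1–B7, B5–B8
The largest bag has 3 vertices, giving width 2; this decomposition certifies tw(G) ≤ 2. On the other hand G contains the 3-clique {c, d, e}. A clique must lie in a single bag of any decomposition, so no decomposition can have width below 2. The upper and lower bounds meet at 2, so that is the treewidth.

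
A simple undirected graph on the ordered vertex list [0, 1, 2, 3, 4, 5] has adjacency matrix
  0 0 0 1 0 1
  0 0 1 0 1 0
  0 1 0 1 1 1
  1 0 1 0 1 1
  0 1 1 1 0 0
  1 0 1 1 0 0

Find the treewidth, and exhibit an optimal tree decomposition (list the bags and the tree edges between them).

Treewidth 2.
One optimal decomposition is:
Bags: B1 = {2, 3, 5}  B2 = {0, 3, 5}  B3 = {2, 3, 4}  B4 = {1, 2, 4}
Tree: B1–B2, B1–B3, B3–B4

Each bag holds 3 vertices, so the decomposition has width 2, which upper-bounds the treewidth. On the other hand G contains the 3-clique {0, 3, 5}. A clique must lie in a single bag of any decomposition, so no decomposition can have width below 2. Combining the bounds, tw(G) = 2.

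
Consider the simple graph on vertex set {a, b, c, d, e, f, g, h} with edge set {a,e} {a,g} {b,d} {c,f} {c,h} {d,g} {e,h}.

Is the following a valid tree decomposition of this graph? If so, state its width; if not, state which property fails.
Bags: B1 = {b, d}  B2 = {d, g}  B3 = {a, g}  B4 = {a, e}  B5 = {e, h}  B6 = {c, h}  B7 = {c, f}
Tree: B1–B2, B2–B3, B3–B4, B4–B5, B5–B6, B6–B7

Vertex coverage: the bags together contain {a, b, c, d, e, f, g, h}, the full vertex set. Edge coverage: each edge of G has both endpoints in at least one bag. Running intersection: for every vertex, the bags containing it form a connected subtree. All three properties hold, so this is a valid tree decomposition of width max|bag| − 1 = 1, and hence tw(G) ≤ 1.

Yes; width 1.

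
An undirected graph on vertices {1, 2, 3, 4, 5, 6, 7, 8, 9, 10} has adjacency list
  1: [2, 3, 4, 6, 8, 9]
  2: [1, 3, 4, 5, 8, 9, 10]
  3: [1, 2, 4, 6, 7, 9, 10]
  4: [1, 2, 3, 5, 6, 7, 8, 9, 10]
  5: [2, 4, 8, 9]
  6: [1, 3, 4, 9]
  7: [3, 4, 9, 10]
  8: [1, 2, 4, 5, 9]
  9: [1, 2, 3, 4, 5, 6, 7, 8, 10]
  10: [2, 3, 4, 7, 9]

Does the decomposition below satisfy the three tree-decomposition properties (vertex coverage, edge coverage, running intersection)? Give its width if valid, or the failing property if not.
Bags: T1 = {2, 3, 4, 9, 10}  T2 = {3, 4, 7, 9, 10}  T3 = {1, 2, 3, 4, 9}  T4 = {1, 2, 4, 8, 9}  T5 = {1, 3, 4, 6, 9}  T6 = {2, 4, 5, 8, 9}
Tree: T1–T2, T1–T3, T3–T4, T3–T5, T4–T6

Every vertex of G appears in some bag (union = {1, 2, 3, 4, 5, 6, 7, 8, 9, 10}); every edge is covered by a bag; and for each vertex v the set of bags containing v is connected in the bag tree. The decomposition is therefore valid. The largest bag has 5 vertices, so the width is 4.

Yes; width 4.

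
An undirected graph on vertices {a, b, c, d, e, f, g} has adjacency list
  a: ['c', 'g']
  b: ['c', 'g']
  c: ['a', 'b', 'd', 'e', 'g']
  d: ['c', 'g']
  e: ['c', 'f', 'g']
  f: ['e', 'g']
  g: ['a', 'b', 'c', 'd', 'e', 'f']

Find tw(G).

A width-2 tree decomposition is:
Bags: B1 = {c, e, g}  B2 = {a, c, g}  B3 = {e, f, g}  B4 = {b, c, g}  B5 = {c, d, g}
Tree: B1–B2, B1–B3, B1–B4, B4–B5
The largest bag has 3 vertices, giving width 2; this decomposition certifies tw(G) ≤ 2. For the lower bound, the 3 vertices {c, d, g} are pairwise adjacent, and any tree decomposition puts a clique entirely inside one bag — forcing width ≥ 2. Hence tw(G) = 2 exactly.

2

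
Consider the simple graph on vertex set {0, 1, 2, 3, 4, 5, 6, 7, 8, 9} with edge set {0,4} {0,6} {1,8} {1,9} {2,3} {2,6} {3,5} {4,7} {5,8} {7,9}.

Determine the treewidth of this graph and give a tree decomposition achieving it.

Treewidth 2.
Bags: B1 = {1, 7, 9}  B2 = {1, 7, 8}  B3 = {5, 7, 8}  B4 = {3, 5, 7}  B5 = {2, 3, 7}  B6 = {2, 6, 7}  B7 = {0, 6, 7}  B8 = {0, 4, 7}
Tree: B1–B2, B2–B3, B3–B4, B4–B5, B5–B6, B6–B7, B7–B8

Each bag holds 3 vertices, so the decomposition has width 2, which upper-bounds the treewidth. Since 7–9–1–8–5–3–2–6–0–4–7 is a cycle in G, G is not acyclic. Forests are exactly the graphs of treewidth ≤ 1, so tw(G) ≥ 2. The upper and lower bounds meet at 2, so that is the treewidth.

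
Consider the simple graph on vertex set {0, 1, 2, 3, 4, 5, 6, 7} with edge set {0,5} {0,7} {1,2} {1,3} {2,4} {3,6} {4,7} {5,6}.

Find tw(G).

2

A width-2 tree decomposition is:
Bags: B1 = {0, 5, 7}  B2 = {5, 6, 7}  B3 = {3, 6, 7}  B4 = {1, 3, 7}  B5 = {1, 2, 7}  B6 = {2, 4, 7}
Tree: B1–B2, B2–B3, B3–B4, B4–B5, B5–B6
Every bag has size at most 3, so the width is 3 − 1 = 2 and tw(G) ≤ 2. The edges 7–0–5–6–3–1–2–4–7 form a cycle, so G is not a tree and its treewidth is at least 2. The upper and lower bounds meet at 2, so that is the treewidth.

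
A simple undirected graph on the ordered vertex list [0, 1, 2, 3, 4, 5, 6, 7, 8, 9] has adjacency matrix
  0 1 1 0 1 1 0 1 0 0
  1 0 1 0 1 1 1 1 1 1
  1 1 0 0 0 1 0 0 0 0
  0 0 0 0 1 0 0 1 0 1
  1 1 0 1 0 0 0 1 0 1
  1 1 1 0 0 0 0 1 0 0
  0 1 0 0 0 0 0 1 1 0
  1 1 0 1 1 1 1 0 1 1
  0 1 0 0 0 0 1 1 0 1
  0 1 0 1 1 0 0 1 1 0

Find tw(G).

A width-3 tree decomposition is:
Bags: B1 = {0, 1, 4, 7}  B2 = {1, 4, 7, 9}  B3 = {0, 1, 5, 7}  B4 = {1, 7, 8, 9}  B5 = {0, 1, 2, 5}  B6 = {3, 4, 7, 9}  B7 = {1, 6, 7, 8}
Tree: B1–B2, B1–B3, B2–B4, B3–B5, B2–B6, B4–B7
Each bag holds 4 vertices, so the decomposition has width 3, which upper-bounds the treewidth. On the other hand G contains the 4-clique {0, 1, 2, 5}. A clique must lie in a single bag of any decomposition, so no decomposition can have width below 3. Therefore the treewidth is 3.

3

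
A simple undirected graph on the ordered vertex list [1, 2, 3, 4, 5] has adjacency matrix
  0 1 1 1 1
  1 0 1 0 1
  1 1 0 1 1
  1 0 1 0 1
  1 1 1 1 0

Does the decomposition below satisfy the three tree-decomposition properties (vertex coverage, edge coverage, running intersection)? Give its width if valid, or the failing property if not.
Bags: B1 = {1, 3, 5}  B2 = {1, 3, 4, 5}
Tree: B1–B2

A tree decomposition must satisfy three properties: every vertex lies in some bag; for every edge, both endpoints lie together in some bag; and for every vertex, the bags containing it form a connected subtree. Here vertex 2 appears in no bag, so the decomposition is invalid.

No — vertex 2 appears in no bag.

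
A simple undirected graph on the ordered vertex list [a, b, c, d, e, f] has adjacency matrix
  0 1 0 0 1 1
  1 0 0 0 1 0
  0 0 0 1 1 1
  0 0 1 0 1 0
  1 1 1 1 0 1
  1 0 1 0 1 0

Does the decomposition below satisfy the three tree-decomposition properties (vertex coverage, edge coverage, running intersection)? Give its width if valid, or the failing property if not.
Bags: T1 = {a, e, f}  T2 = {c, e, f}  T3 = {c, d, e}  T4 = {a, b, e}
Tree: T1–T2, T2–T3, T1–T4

Every vertex of G appears in some bag (union = {a, b, c, d, e, f}); every edge is covered by a bag; and for each vertex v the set of bags containing v is connected in the bag tree. The decomposition is therefore valid. The largest bag has 3 vertices, so the width is 2.

Yes; width 2.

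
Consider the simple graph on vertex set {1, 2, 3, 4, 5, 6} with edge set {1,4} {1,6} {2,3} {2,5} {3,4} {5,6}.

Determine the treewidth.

A width-2 tree decomposition is:
Bags: B1 = {2, 5, 6}  B2 = {2, 3, 6}  B3 = {3, 4, 6}  B4 = {1, 4, 6}
Tree: B1–B2, B2–B3, B3–B4
Each bag holds 3 vertices, so the decomposition has width 2, which upper-bounds the treewidth. The edges 6–5–2–3–4–1–6 form a cycle, so G is not a tree and its treewidth is at least 2. Combining the bounds, tw(G) = 2.

2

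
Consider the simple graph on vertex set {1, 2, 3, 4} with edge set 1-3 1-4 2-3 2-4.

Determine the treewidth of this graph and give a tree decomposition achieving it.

The largest bag has 3 vertices, giving width 2; this decomposition certifies tw(G) ≤ 2. The edges 2–3–1–4–2 form a cycle, so G is not a tree and its treewidth is at least 2. The upper and lower bounds meet at 2, so that is the treewidth.

Treewidth 2.
One such decomposition:
Bags: B1 = {1, 2, 3}  B2 = {1, 2, 4}
Tree: B1–B2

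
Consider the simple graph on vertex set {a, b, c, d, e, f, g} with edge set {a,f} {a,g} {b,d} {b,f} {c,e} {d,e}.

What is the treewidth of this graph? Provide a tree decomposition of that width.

The largest bag has 2 vertices, giving width 1; this decomposition certifies tw(G) ≤ 1. Since G has at least one edge (e.g. g–a), it is not an edgeless graph, so tw(G) ≥ 1. The upper and lower bounds meet at 1, so that is the treewidth.

Treewidth 1.
One optimal decomposition is:
Bags: B1 = {a, g}  B2 = {a, f}  B3 = {b, f}  B4 = {b, d}  B5 = {d, e}  B6 = {c, e}
Tree: B1–B2, B2–B3, B3–B4, B4–B5, B5–B6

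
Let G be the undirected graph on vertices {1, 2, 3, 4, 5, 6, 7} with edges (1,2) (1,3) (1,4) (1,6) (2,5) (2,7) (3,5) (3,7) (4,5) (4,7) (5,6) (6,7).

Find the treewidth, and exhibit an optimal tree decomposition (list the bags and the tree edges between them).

The largest bag has 4 vertices, giving width 3; this decomposition certifies tw(G) ≤ 3. For the lower bound: the 4 vertex sets {2,7}, {5,6}, {1}, {4} are disjoint, each induces a connected subgraph, and every pair is joined by at least one edge of G. Contracting each set to a single vertex therefore yields K_{4} as a minor, and since treewidth is minor-monotone, tw(G) ≥ tw(K_{4}) = 3. The upper and lower bounds meet at 3, so that is the treewidth.

Treewidth 3.
One optimal decomposition is:
Bags: B1 = {1, 2, 5, 7}  B2 = {1, 5, 6, 7}  B3 = {1, 4, 5, 7}  B4 = {1, 3, 5, 7}
Tree: B1–B2, B2–B3, B3–B4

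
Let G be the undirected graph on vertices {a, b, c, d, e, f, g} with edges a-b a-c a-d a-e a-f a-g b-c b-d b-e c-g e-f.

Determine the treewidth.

2

A width-2 tree decomposition is:
Bags: B1 = {a, b, d}  B2 = {a, b, c}  B3 = {a, b, e}  B4 = {a, c, g}  B5 = {a, e, f}
Tree: B1–B2, B1–B3, B2–B4, B3–B5
The largest bag has 3 vertices, giving width 2; this decomposition certifies tw(G) ≤ 2. On the other hand G contains the 3-clique {a, c, g}. A clique must lie in a single bag of any decomposition, so no decomposition can have width below 2. Hence tw(G) = 2 exactly.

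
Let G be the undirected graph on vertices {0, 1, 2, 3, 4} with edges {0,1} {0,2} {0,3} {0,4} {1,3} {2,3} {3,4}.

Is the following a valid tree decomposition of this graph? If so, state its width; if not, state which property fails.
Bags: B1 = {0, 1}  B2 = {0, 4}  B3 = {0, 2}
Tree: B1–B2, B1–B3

A tree decomposition must satisfy three properties: every vertex lies in some bag; for every edge, both endpoints lie together in some bag; and for every vertex, the bags containing it form a connected subtree. Here vertex 3 appears in no bag, so the decomposition is invalid.

No — vertex 3 appears in no bag.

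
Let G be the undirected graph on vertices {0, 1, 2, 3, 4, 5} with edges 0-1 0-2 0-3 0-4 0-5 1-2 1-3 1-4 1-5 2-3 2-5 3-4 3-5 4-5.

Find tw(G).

4

A width-4 tree decomposition is:
Bags: B1 = {0, 1, 2, 3, 5}  B2 = {0, 1, 3, 4, 5}
Tree: B1–B2
Each bag holds 5 vertices, so the decomposition has width 4, which upper-bounds the treewidth. Conversely, {0, 1, 2, 3, 5} is a clique of size 5, and the vertices of any clique must share a bag in every tree decomposition; so some bag has ≥ 5 vertices and tw(G) ≥ 4. Combining the bounds, tw(G) = 4.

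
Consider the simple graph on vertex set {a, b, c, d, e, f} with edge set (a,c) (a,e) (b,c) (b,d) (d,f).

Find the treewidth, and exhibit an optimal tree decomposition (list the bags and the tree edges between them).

Treewidth 1.
One optimal decomposition is:
Bags: B1 = {a, e}  B2 = {a, c}  B3 = {b, c}  B4 = {b, d}  B5 = {d, f}
Tree: B1–B2, B2–B3, B3–B4, B4–B5

Every bag has size at most 2, so the width is 2 − 1 = 1 and tw(G) ≤ 1. Any graph with an edge has treewidth ≥ 1, and G has the edge e–a. The upper and lower bounds meet at 1, so that is the treewidth.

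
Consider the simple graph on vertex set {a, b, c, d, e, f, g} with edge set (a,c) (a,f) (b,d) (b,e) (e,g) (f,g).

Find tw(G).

A width-1 tree decomposition is:
Bags: B1 = {b, d}  B2 = {b, e}  B3 = {e, g}  B4 = {f, g}  B5 = {a, f}  B6 = {a, c}
Tree: B1–B2, B2–B3, B3–B4, B4–B5, B5–B6
Every bag has size at most 2, so the width is 2 − 1 = 1 and tw(G) ≤ 1. Any graph with an edge has treewidth ≥ 1, and G has the edge d–b. Combining the bounds, tw(G) = 1.

1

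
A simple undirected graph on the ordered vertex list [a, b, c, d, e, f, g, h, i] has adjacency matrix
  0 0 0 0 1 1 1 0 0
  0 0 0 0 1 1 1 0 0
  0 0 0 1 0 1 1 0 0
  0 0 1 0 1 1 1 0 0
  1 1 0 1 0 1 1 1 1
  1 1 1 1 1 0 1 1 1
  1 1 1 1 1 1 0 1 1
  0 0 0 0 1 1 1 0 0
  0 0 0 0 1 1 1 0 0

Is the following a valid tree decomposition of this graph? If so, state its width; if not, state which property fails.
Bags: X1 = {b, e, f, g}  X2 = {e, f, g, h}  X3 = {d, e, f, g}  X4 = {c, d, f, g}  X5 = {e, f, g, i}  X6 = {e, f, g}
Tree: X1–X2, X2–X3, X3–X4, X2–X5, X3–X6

A tree decomposition must satisfy three properties: every vertex lies in some bag; for every edge, both endpoints lie together in some bag; and for every vertex, the bags containing it form a connected subtree. Here vertex a appears in no bag, so the decomposition is invalid.

No — vertex a appears in no bag.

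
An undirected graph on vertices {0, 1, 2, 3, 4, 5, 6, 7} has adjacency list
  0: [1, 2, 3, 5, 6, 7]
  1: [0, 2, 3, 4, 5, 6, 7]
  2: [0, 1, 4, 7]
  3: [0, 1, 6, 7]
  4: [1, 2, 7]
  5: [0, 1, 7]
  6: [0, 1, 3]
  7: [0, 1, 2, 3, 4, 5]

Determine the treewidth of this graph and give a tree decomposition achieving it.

The largest bag has 4 vertices, giving width 3; this decomposition certifies tw(G) ≤ 3. On the other hand G contains the 4-clique {0, 1, 3, 6}. A clique must lie in a single bag of any decomposition, so no decomposition can have width below 3. Combining the bounds, tw(G) = 3.

Treewidth 3.
One optimal decomposition is:
Bags: B1 = {0, 1, 2, 7}  B2 = {0, 1, 3, 7}  B3 = {1, 2, 4, 7}  B4 = {0, 1, 5, 7}  B5 = {0, 1, 3, 6}
Tree: B1–B2, B1–B3, B1–B4, B2–B5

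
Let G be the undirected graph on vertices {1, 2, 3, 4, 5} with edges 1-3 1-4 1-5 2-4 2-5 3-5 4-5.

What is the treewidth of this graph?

A width-2 tree decomposition is:
Bags: B1 = {1, 3, 5}  B2 = {1, 4, 5}  B3 = {2, 4, 5}
Tree: B1–B2, B2–B3
Each bag holds 3 vertices, so the decomposition has width 2, which upper-bounds the treewidth. For the lower bound, the 3 vertices {1, 3, 5} are pairwise adjacent, and any tree decomposition puts a clique entirely inside one bag — forcing width ≥ 2. Therefore the treewidth is 2.

2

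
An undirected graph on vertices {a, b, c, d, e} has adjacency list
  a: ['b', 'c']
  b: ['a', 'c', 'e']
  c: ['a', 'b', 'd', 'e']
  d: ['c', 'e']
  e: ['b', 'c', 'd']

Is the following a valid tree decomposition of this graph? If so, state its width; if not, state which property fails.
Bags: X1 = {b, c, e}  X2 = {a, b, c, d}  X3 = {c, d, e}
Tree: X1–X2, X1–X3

No — bags containing vertex d are not connected in the tree.

A tree decomposition must satisfy three properties: every vertex lies in some bag; for every edge, both endpoints lie together in some bag; and for every vertex, the bags containing it form a connected subtree. Here bags containing vertex d are not connected in the tree, so the decomposition is invalid.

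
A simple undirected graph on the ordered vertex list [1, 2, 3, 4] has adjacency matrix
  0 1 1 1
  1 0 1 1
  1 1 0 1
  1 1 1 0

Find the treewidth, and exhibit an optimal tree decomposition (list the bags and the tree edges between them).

Treewidth 3.
One optimal decomposition is:
Bags: B1 = {1, 2, 3, 4}
Tree: (single bag)

With just one bag of size 4, the width is 4 − 1 = 3, so tw(G) ≤ 3. Conversely, {1, 2, 3, 4} is a clique of size 4, and the vertices of any clique must share a bag in every tree decomposition; so some bag has ≥ 4 vertices and tw(G) ≥ 3. The upper and lower bounds meet at 3, so that is the treewidth.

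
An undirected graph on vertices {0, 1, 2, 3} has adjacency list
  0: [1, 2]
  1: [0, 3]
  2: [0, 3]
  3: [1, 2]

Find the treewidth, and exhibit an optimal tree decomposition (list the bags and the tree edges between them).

Every bag has size at most 3, so the width is 3 − 1 = 2 and tw(G) ≤ 2. For the lower bound, G contains the cycle 3–1–0–2–3, so G is not a forest; only forests have treewidth ≤ 1, hence tw(G) ≥ 2. Combining the bounds, tw(G) = 2.

Treewidth 2.
Bags: B1 = {0, 1, 3}  B2 = {0, 2, 3}
Tree: B1–B2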